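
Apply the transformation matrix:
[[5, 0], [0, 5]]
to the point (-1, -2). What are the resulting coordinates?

Matrix multiplication:
[[5, 0], [0, 5]] × [-1, -2]ᵀ
= [(5)(-1) + (0)(-2), (0)(-1) + (5)(-2)]ᵀ
= [-5, -10]ᵀ
Result: (-5, -10)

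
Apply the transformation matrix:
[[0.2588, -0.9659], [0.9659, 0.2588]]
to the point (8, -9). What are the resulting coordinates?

Matrix multiplication:
[[0.2588, -0.9659], [0.9659, 0.2588]] × [8, -9]ᵀ
= [(0.2588)(8) + (-0.9659)(-9), (0.9659)(8) + (0.2588)(-9)]ᵀ
= [10.7635, 5.3980]ᵀ
Result: (10.7635, 5.3980)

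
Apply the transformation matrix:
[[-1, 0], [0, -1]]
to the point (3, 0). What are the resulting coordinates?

Matrix multiplication:
[[-1, 0], [0, -1]] × [3, 0]ᵀ
= [(-1)(3) + (0)(0), (0)(3) + (-1)(0)]ᵀ
= [-3, 0]ᵀ
Result: (-3, 0)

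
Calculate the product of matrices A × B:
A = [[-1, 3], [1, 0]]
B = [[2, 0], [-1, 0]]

Matrix multiplication:
C[0][0] = -1×2 + 3×-1 = -5
C[0][1] = -1×0 + 3×0 = 0
C[1][0] = 1×2 + 0×-1 = 2
C[1][1] = 1×0 + 0×0 = 0
Result: [[-5, 0], [2, 0]]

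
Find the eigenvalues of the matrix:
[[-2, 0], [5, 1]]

Characteristic equation: det(A - λI) = 0
λ² - (trace)λ + (det) = 0
trace = -2 + 1 = -1, det = (-2)(1) - (0)(5) = -2
λ² - (-1)λ + (-2) = 0
λ = (-1 ± √((-1)² - 4·(-2))) / 2 = (-1 ± √9) / 2
Solving: λ = -2, 1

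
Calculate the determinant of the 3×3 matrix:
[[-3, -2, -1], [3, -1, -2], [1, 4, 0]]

Expansion along first row:
det = -3·det([[-1,-2],[4,0]]) - -2·det([[3,-2],[1,0]]) + -1·det([[3,-1],[1,4]])
    = -3·(-1·0 - -2·4) - -2·(3·0 - -2·1) + -1·(3·4 - -1·1)
    = -3·8 - -2·2 + -1·13
    = -24 + 4 + -13 = -33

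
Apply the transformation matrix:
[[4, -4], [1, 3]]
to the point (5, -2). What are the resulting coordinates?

Matrix multiplication:
[[4, -4], [1, 3]] × [5, -2]ᵀ
= [(4)(5) + (-4)(-2), (1)(5) + (3)(-2)]ᵀ
= [28, -1]ᵀ
Result: (28, -1)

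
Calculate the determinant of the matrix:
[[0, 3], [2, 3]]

For a 2×2 matrix [[a, b], [c, d]], det = ad - bc
det = (0)(3) - (3)(2) = 0 - 6 = -6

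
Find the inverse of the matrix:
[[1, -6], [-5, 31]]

For [[a,b],[c,d]], inverse = (1/det)·[[d,-b],[-c,a]]
det = (1)(31) - (-6)(-5) = 31 - 30 = 1
Inverse = [[31, 6], [5, 1]]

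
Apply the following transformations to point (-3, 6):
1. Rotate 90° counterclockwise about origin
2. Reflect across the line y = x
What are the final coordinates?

Step 1: Rotate 90° → (-6, -3)
Step 2: Reflect across line y = x → (-3, -6)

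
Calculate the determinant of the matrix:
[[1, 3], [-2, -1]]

For a 2×2 matrix [[a, b], [c, d]], det = ad - bc
det = (1)(-1) - (3)(-2) = -1 - -6 = 5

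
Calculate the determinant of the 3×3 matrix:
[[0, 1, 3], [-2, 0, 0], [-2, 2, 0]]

Expansion along first row:
det = 0·det([[0,0],[2,0]]) - 1·det([[-2,0],[-2,0]]) + 3·det([[-2,0],[-2,2]])
    = 0·(0·0 - 0·2) - 1·(-2·0 - 0·-2) + 3·(-2·2 - 0·-2)
    = 0·0 - 1·0 + 3·-4
    = 0 + 0 + -12 = -12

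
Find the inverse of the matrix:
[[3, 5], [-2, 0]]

For [[a,b],[c,d]], inverse = (1/det)·[[d,-b],[-c,a]]
det = (3)(0) - (5)(-2) = 0 - -10 = 10
Inverse = (1/10)·[[0, -5], [2, 3]]
= [[0, -1/2], [1/5, 3/10]]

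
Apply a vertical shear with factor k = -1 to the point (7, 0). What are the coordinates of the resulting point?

Shear matrix for vertical shear with factor k = -1:
[[1, 0], [-1, 1]]
Result: (7, 0) → (7, -7)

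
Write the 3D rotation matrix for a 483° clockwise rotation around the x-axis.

Rotation matrix for clockwise 483° around x-axis:
A clockwise rotation by 483° is a counterclockwise rotation by -483°.
cos(-483°) = -0.5446, sin(-483°) = -0.8387
Result: [[1, 0, 0], [0, -0.5446, 0.8387], [0, -0.8387, -0.5446]]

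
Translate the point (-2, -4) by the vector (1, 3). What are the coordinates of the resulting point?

Translation by (1, 3) (homogeneous matrix [[1, 0, 1], [0, 1, 3], [0, 0, 1]]):
x' = -2 + 1 = -1
y' = -4 + 3 = -1
Result: (-1, -1)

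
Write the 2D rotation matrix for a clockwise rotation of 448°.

Rotation matrix formula: [[cos θ, -sin θ], [sin θ, cos θ]]
A clockwise rotation by 448° is equivalent to a counterclockwise rotation by -448°.
For θ = -448°:
cos(-448°) = 0.0349
sin(-448°) = -0.9994
Result: [[0.0349, 0.9994], [-0.9994, 0.0349]]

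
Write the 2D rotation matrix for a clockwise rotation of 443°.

Rotation matrix formula: [[cos θ, -sin θ], [sin θ, cos θ]]
A clockwise rotation by 443° is equivalent to a counterclockwise rotation by -443°.
For θ = -443°:
cos(-443°) = 0.1219
sin(-443°) = -0.9925
Result: [[0.1219, 0.9925], [-0.9925, 0.1219]]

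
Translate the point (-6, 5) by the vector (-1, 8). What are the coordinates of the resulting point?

Translation by (-1, 8) (homogeneous matrix [[1, 0, -1], [0, 1, 8], [0, 0, 1]]):
x' = -6 + -1 = -7
y' = 5 + 8 = 13
Result: (-7, 13)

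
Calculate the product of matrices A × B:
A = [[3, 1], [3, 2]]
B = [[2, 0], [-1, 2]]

Matrix multiplication:
C[0][0] = 3×2 + 1×-1 = 5
C[0][1] = 3×0 + 1×2 = 2
C[1][0] = 3×2 + 2×-1 = 4
C[1][1] = 3×0 + 2×2 = 4
Result: [[5, 2], [4, 4]]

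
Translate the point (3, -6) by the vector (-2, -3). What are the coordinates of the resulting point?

Translation by (-2, -3) (homogeneous matrix [[1, 0, -2], [0, 1, -3], [0, 0, 1]]):
x' = 3 + -2 = 1
y' = -6 + -3 = -9
Result: (1, -9)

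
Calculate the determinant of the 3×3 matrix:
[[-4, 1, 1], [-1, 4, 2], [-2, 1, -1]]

Expansion along first row:
det = -4·det([[4,2],[1,-1]]) - 1·det([[-1,2],[-2,-1]]) + 1·det([[-1,4],[-2,1]])
    = -4·(4·-1 - 2·1) - 1·(-1·-1 - 2·-2) + 1·(-1·1 - 4·-2)
    = -4·-6 - 1·5 + 1·7
    = 24 + -5 + 7 = 26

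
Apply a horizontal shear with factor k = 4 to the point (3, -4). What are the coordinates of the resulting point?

Shear matrix for horizontal shear with factor k = 4:
[[1, 4], [0, 1]]
Result: (3, -4) → (-13, -4)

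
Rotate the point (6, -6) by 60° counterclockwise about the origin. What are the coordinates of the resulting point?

Rotation matrix for 60°: [[cos 60°, -sin 60°], [sin 60°, cos 60°]] ≈ [[0.500000, -0.866025], [0.866025, 0.500000]]
[[0.500000, -0.866025], [0.866025, 0.500000]] × [6, -6]ᵀ ≈ [8.1962, 2.1962]ᵀ
Result: (8.1962, 2.1962)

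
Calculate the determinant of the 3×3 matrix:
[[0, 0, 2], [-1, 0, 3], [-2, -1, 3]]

Expansion along first row:
det = 0·det([[0,3],[-1,3]]) - 0·det([[-1,3],[-2,3]]) + 2·det([[-1,0],[-2,-1]])
    = 0·(0·3 - 3·-1) - 0·(-1·3 - 3·-2) + 2·(-1·-1 - 0·-2)
    = 0·3 - 0·3 + 2·1
    = 0 + 0 + 2 = 2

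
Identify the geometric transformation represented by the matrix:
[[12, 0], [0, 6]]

This matrix represents: non-uniform scaling by sx = 12, sy = 6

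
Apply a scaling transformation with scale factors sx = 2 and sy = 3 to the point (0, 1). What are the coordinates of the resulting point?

Scaling matrix:
[[2, 0], [0, 3]]
Result: (0 × 2, 1 × 3) = (0, 3)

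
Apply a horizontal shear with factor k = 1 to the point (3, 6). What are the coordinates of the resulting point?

Shear matrix for horizontal shear with factor k = 1:
[[1, 1], [0, 1]]
Result: (3, 6) → (9, 6)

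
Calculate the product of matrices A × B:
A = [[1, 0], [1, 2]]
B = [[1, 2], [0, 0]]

Matrix multiplication:
C[0][0] = 1×1 + 0×0 = 1
C[0][1] = 1×2 + 0×0 = 2
C[1][0] = 1×1 + 2×0 = 1
C[1][1] = 1×2 + 2×0 = 2
Result: [[1, 2], [1, 2]]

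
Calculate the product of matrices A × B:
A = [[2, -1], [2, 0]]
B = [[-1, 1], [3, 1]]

Matrix multiplication:
C[0][0] = 2×-1 + -1×3 = -5
C[0][1] = 2×1 + -1×1 = 1
C[1][0] = 2×-1 + 0×3 = -2
C[1][1] = 2×1 + 0×1 = 2
Result: [[-5, 1], [-2, 2]]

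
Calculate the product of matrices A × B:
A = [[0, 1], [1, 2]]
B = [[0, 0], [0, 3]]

Matrix multiplication:
C[0][0] = 0×0 + 1×0 = 0
C[0][1] = 0×0 + 1×3 = 3
C[1][0] = 1×0 + 2×0 = 0
C[1][1] = 1×0 + 2×3 = 6
Result: [[0, 3], [0, 6]]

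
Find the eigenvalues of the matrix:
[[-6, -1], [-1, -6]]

Characteristic equation: det(A - λI) = 0
λ² - (trace)λ + (det) = 0
trace = -6 + -6 = -12, det = (-6)(-6) - (-1)(-1) = 35
λ² - (-12)λ + (35) = 0
λ = (-12 ± √((-12)² - 4·(35))) / 2 = (-12 ± √4) / 2
Solving: λ = -7, -5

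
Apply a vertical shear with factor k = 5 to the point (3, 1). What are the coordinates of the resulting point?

Shear matrix for vertical shear with factor k = 5:
[[1, 0], [5, 1]]
Result: (3, 1) → (3, 16)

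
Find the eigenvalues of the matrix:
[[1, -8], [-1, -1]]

Characteristic equation: det(A - λI) = 0
λ² - (trace)λ + (det) = 0
trace = 1 + -1 = 0, det = (1)(-1) - (-8)(-1) = -9
λ² - (0)λ + (-9) = 0
λ = (0 ± √((0)² - 4·(-9))) / 2 = (0 ± √36) / 2
Solving: λ = -3, 3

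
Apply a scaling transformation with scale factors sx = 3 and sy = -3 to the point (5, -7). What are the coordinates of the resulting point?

Scaling matrix:
[[3, 0], [0, -3]]
Result: (5 × 3, -7 × -3) = (15, 21)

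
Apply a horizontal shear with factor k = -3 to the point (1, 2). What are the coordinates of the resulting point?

Shear matrix for horizontal shear with factor k = -3:
[[1, -3], [0, 1]]
Result: (1, 2) → (-5, 2)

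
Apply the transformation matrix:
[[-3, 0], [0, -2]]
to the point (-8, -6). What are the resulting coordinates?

Matrix multiplication:
[[-3, 0], [0, -2]] × [-8, -6]ᵀ
= [(-3)(-8) + (0)(-6), (0)(-8) + (-2)(-6)]ᵀ
= [24, 12]ᵀ
Result: (24, 12)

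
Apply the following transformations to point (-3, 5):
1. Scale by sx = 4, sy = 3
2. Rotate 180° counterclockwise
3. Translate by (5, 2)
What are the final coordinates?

Step 1: Scale → (-12, 15)
Step 2: Rotate 180° → (12, -15)
Step 3: Translate → (17, -13)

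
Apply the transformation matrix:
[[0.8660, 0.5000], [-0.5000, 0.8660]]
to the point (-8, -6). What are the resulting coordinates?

Matrix multiplication:
[[0.8660, 0.5000], [-0.5000, 0.8660]] × [-8, -6]ᵀ
= [(0.8660)(-8) + (0.5000)(-6), (-0.5000)(-8) + (0.8660)(-6)]ᵀ
= [-9.9280, -1.1960]ᵀ
Result: (-9.9280, -1.1960)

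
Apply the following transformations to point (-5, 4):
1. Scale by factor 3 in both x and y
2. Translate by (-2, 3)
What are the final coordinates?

Step 1: Scale (-5, 4) by 3 → (-15, 12)
Step 2: Translate by (-2, 3) → (-17, 15)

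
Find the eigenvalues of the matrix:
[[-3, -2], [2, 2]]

Characteristic equation: det(A - λI) = 0
λ² - (trace)λ + (det) = 0
trace = -3 + 2 = -1, det = (-3)(2) - (-2)(2) = -2
λ² - (-1)λ + (-2) = 0
λ = (-1 ± √((-1)² - 4·(-2))) / 2 = (-1 ± √9) / 2
Solving: λ = -2, 1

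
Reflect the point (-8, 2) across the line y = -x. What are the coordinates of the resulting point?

Reflection across line y = -x: (-8, 2) → (-2, 8)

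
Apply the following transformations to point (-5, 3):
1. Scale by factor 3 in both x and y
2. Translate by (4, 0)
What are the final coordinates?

Step 1: Scale (-5, 3) by 3 → (-15, 9)
Step 2: Translate by (4, 0) → (-11, 9)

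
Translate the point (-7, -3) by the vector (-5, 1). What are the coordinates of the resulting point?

Translation by (-5, 1) (homogeneous matrix [[1, 0, -5], [0, 1, 1], [0, 0, 1]]):
x' = -7 + -5 = -12
y' = -3 + 1 = -2
Result: (-12, -2)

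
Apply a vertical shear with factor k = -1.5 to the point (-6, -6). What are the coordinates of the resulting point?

Shear matrix for vertical shear with factor k = -1.5:
[[1, 0], [-1.50, 1]]
Result: (-6, -6) → (-6, 3)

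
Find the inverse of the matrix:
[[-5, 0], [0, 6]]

For [[a,b],[c,d]], inverse = (1/det)·[[d,-b],[-c,a]]
det = (-5)(6) - (0)(0) = -30 - 0 = -30
Inverse = (1/-30)·[[6, 0], [0, -5]]
= [[-1/5, 0], [0, 1/6]]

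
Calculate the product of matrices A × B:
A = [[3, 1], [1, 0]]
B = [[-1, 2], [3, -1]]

Matrix multiplication:
C[0][0] = 3×-1 + 1×3 = 0
C[0][1] = 3×2 + 1×-1 = 5
C[1][0] = 1×-1 + 0×3 = -1
C[1][1] = 1×2 + 0×-1 = 2
Result: [[0, 5], [-1, 2]]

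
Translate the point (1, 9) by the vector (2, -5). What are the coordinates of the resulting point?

Translation by (2, -5) (homogeneous matrix [[1, 0, 2], [0, 1, -5], [0, 0, 1]]):
x' = 1 + 2 = 3
y' = 9 + -5 = 4
Result: (3, 4)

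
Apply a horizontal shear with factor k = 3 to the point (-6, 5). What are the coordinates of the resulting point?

Shear matrix for horizontal shear with factor k = 3:
[[1, 3], [0, 1]]
Result: (-6, 5) → (9, 5)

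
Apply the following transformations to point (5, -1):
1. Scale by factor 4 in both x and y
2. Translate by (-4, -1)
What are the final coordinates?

Step 1: Scale (5, -1) by 4 → (20, -4)
Step 2: Translate by (-4, -1) → (16, -5)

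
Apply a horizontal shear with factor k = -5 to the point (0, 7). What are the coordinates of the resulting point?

Shear matrix for horizontal shear with factor k = -5:
[[1, -5], [0, 1]]
Result: (0, 7) → (-35, 7)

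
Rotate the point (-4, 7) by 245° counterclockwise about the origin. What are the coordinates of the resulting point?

Rotation matrix for 245°: [[cos 245°, -sin 245°], [sin 245°, cos 245°]] ≈ [[-0.422618, 0.906308], [-0.906308, -0.422618]]
[[-0.422618, 0.906308], [-0.906308, -0.422618]] × [-4, 7]ᵀ ≈ [8.0346, 0.6669]ᵀ
Result: (8.0346, 0.6669)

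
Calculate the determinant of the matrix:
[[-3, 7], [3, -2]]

For a 2×2 matrix [[a, b], [c, d]], det = ad - bc
det = (-3)(-2) - (7)(3) = 6 - 21 = -15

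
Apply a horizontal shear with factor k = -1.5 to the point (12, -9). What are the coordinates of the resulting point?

Shear matrix for horizontal shear with factor k = -1.5:
[[1, -1.50], [0, 1]]
Result: (12, -9) → (25.5, -9)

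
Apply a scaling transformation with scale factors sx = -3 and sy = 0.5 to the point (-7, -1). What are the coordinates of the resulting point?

Scaling matrix:
[[-3, 0], [0, 0.50]]
Result: (-7 × -3, -1 × 0.5) = (21, -0.5)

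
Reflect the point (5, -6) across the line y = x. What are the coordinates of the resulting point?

Reflection across line y = x: (5, -6) → (-6, 5)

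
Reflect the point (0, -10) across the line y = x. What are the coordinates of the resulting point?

Reflection across line y = x: (0, -10) → (-10, 0)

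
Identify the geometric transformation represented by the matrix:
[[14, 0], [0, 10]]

This matrix represents: non-uniform scaling by sx = 14, sy = 10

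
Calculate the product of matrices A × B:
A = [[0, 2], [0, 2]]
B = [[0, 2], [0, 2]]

Matrix multiplication:
C[0][0] = 0×0 + 2×0 = 0
C[0][1] = 0×2 + 2×2 = 4
C[1][0] = 0×0 + 2×0 = 0
C[1][1] = 0×2 + 2×2 = 4
Result: [[0, 4], [0, 4]]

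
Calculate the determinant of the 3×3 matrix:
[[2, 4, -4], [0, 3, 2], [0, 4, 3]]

Expansion along first row:
det = 2·det([[3,2],[4,3]]) - 4·det([[0,2],[0,3]]) + -4·det([[0,3],[0,4]])
    = 2·(3·3 - 2·4) - 4·(0·3 - 2·0) + -4·(0·4 - 3·0)
    = 2·1 - 4·0 + -4·0
    = 2 + 0 + 0 = 2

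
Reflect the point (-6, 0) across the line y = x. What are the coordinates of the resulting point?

Reflection across line y = x: (-6, 0) → (0, -6)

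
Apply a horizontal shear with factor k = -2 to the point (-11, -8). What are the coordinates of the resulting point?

Shear matrix for horizontal shear with factor k = -2:
[[1, -2], [0, 1]]
Result: (-11, -8) → (5, -8)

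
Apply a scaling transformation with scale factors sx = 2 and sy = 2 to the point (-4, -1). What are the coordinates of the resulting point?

Scaling matrix:
[[2, 0], [0, 2]]
Result: (-4 × 2, -1 × 2) = (-8, -2)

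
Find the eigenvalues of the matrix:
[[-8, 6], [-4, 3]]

Characteristic equation: det(A - λI) = 0
λ² - (trace)λ + (det) = 0
trace = -8 + 3 = -5, det = (-8)(3) - (6)(-4) = 0
λ² - (-5)λ + (0) = 0
λ = (-5 ± √((-5)² - 4·(0))) / 2 = (-5 ± √25) / 2
Solving: λ = -5, 0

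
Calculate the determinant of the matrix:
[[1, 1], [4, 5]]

For a 2×2 matrix [[a, b], [c, d]], det = ad - bc
det = (1)(5) - (1)(4) = 5 - 4 = 1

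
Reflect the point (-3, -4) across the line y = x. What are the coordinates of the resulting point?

Reflection across line y = x: (-3, -4) → (-4, -3)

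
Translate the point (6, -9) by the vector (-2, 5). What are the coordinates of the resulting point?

Translation by (-2, 5) (homogeneous matrix [[1, 0, -2], [0, 1, 5], [0, 0, 1]]):
x' = 6 + -2 = 4
y' = -9 + 5 = -4
Result: (4, -4)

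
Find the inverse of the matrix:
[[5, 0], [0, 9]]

For [[a,b],[c,d]], inverse = (1/det)·[[d,-b],[-c,a]]
det = (5)(9) - (0)(0) = 45 - 0 = 45
Inverse = (1/45)·[[9, 0], [0, 5]]
= [[1/5, 0], [0, 1/9]]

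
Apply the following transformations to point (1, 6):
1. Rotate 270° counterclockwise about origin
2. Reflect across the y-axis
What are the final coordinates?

Step 1: Rotate 270° → (6, -1)
Step 2: Reflect across y-axis → (-6, -1)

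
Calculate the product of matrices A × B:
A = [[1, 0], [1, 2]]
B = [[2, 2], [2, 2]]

Matrix multiplication:
C[0][0] = 1×2 + 0×2 = 2
C[0][1] = 1×2 + 0×2 = 2
C[1][0] = 1×2 + 2×2 = 6
C[1][1] = 1×2 + 2×2 = 6
Result: [[2, 2], [6, 6]]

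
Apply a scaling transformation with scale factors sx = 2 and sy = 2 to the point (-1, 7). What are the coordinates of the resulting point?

Scaling matrix:
[[2, 0], [0, 2]]
Result: (-1 × 2, 7 × 2) = (-2, 14)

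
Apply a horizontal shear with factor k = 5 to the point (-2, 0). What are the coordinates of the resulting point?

Shear matrix for horizontal shear with factor k = 5:
[[1, 5], [0, 1]]
Result: (-2, 0) → (-2, 0)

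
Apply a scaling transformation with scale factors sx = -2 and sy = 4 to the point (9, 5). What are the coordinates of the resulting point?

Scaling matrix:
[[-2, 0], [0, 4]]
Result: (9 × -2, 5 × 4) = (-18, 20)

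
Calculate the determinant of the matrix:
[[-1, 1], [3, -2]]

For a 2×2 matrix [[a, b], [c, d]], det = ad - bc
det = (-1)(-2) - (1)(3) = 2 - 3 = -1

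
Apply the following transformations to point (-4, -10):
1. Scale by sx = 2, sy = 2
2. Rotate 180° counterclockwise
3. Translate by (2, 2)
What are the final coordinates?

Step 1: Scale → (-8, -20)
Step 2: Rotate 180° → (8, 20)
Step 3: Translate → (10, 22)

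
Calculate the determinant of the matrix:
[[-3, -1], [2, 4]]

For a 2×2 matrix [[a, b], [c, d]], det = ad - bc
det = (-3)(4) - (-1)(2) = -12 - -2 = -10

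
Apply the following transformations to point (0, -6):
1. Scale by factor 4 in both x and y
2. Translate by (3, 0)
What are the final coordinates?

Step 1: Scale (0, -6) by 4 → (0, -24)
Step 2: Translate by (3, 0) → (3, -24)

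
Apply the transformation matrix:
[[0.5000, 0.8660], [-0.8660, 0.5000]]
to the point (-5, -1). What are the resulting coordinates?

Matrix multiplication:
[[0.5000, 0.8660], [-0.8660, 0.5000]] × [-5, -1]ᵀ
= [(0.5000)(-5) + (0.8660)(-1), (-0.8660)(-5) + (0.5000)(-1)]ᵀ
= [-3.3660, 3.8300]ᵀ
Result: (-3.3660, 3.8300)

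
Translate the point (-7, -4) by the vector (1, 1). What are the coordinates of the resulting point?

Translation by (1, 1) (homogeneous matrix [[1, 0, 1], [0, 1, 1], [0, 0, 1]]):
x' = -7 + 1 = -6
y' = -4 + 1 = -3
Result: (-6, -3)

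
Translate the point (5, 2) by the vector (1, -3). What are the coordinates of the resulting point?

Translation by (1, -3) (homogeneous matrix [[1, 0, 1], [0, 1, -3], [0, 0, 1]]):
x' = 5 + 1 = 6
y' = 2 + -3 = -1
Result: (6, -1)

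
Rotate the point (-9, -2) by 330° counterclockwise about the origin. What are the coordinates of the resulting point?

Rotation matrix for 330°: [[cos 330°, -sin 330°], [sin 330°, cos 330°]] ≈ [[0.866025, 0.500000], [-0.500000, 0.866025]]
[[0.866025, 0.500000], [-0.500000, 0.866025]] × [-9, -2]ᵀ ≈ [-8.7942, 2.7679]ᵀ
Result: (-8.7942, 2.7679)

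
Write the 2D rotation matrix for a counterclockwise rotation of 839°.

Rotation matrix formula: [[cos θ, -sin θ], [sin θ, cos θ]]
For θ = 839°:
cos(839°) = -0.4848
sin(839°) = 0.8746
Result: [[-0.4848, -0.8746], [0.8746, -0.4848]]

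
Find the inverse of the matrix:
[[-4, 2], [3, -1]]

For [[a,b],[c,d]], inverse = (1/det)·[[d,-b],[-c,a]]
det = (-4)(-1) - (2)(3) = 4 - 6 = -2
Inverse = (1/-2)·[[-1, -2], [-3, -4]]
= [[1/2, 1], [3/2, 2]]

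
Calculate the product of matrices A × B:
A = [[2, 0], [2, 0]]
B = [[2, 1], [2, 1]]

Matrix multiplication:
C[0][0] = 2×2 + 0×2 = 4
C[0][1] = 2×1 + 0×1 = 2
C[1][0] = 2×2 + 0×2 = 4
C[1][1] = 2×1 + 0×1 = 2
Result: [[4, 2], [4, 2]]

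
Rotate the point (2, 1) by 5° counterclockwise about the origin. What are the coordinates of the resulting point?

Rotation matrix for 5°: [[cos 5°, -sin 5°], [sin 5°, cos 5°]] ≈ [[0.996195, -0.087156], [0.087156, 0.996195]]
[[0.996195, -0.087156], [0.087156, 0.996195]] × [2, 1]ᵀ ≈ [1.9052, 1.1705]ᵀ
Result: (1.9052, 1.1705)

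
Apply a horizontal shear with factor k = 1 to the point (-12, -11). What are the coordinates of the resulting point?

Shear matrix for horizontal shear with factor k = 1:
[[1, 1], [0, 1]]
Result: (-12, -11) → (-23, -11)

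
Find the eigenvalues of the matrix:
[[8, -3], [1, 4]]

Characteristic equation: det(A - λI) = 0
λ² - (trace)λ + (det) = 0
trace = 8 + 4 = 12, det = (8)(4) - (-3)(1) = 35
λ² - (12)λ + (35) = 0
λ = (12 ± √((12)² - 4·(35))) / 2 = (12 ± √4) / 2
Solving: λ = 5, 7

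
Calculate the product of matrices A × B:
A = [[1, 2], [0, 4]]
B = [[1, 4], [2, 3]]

Matrix multiplication:
C[0][0] = 1×1 + 2×2 = 5
C[0][1] = 1×4 + 2×3 = 10
C[1][0] = 0×1 + 4×2 = 8
C[1][1] = 0×4 + 4×3 = 12
Result: [[5, 10], [8, 12]]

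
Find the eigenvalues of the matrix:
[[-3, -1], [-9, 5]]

Characteristic equation: det(A - λI) = 0
λ² - (trace)λ + (det) = 0
trace = -3 + 5 = 2, det = (-3)(5) - (-1)(-9) = -24
λ² - (2)λ + (-24) = 0
λ = (2 ± √((2)² - 4·(-24))) / 2 = (2 ± √100) / 2
Solving: λ = -4, 6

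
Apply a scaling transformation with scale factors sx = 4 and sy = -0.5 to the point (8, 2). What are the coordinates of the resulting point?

Scaling matrix:
[[4, 0], [0, -0.50]]
Result: (8 × 4, 2 × -0.5) = (32, -1)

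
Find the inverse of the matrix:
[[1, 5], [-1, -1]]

For [[a,b],[c,d]], inverse = (1/det)·[[d,-b],[-c,a]]
det = (1)(-1) - (5)(-1) = -1 - -5 = 4
Inverse = (1/4)·[[-1, -5], [1, 1]]
= [[-1/4, -5/4], [1/4, 1/4]]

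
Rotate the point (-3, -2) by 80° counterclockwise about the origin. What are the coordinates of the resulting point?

Rotation matrix for 80°: [[cos 80°, -sin 80°], [sin 80°, cos 80°]] ≈ [[0.173648, -0.984808], [0.984808, 0.173648]]
[[0.173648, -0.984808], [0.984808, 0.173648]] × [-3, -2]ᵀ ≈ [1.4487, -3.3017]ᵀ
Result: (1.4487, -3.3017)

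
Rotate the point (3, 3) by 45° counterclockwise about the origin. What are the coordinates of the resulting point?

Rotation matrix for 45°: [[cos 45°, -sin 45°], [sin 45°, cos 45°]] ≈ [[0.707107, -0.707107], [0.707107, 0.707107]]
[[0.707107, -0.707107], [0.707107, 0.707107]] × [3, 3]ᵀ ≈ [0, 4.2426]ᵀ
Result: (0, 4.2426)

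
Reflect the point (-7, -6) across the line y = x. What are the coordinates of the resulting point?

Reflection across line y = x: (-7, -6) → (-6, -7)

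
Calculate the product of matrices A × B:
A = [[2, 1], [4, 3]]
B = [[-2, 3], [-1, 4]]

Matrix multiplication:
C[0][0] = 2×-2 + 1×-1 = -5
C[0][1] = 2×3 + 1×4 = 10
C[1][0] = 4×-2 + 3×-1 = -11
C[1][1] = 4×3 + 3×4 = 24
Result: [[-5, 10], [-11, 24]]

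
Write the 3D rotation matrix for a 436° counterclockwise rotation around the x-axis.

Rotation matrix for counterclockwise 436° around x-axis:
cos(436°) = 0.2419, sin(436°) = 0.9703
Result: [[1, 0, 0], [0, 0.2419, -0.9703], [0, 0.9703, 0.2419]]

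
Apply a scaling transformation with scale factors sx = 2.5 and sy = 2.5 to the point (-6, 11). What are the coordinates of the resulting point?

Scaling matrix:
[[2.50, 0], [0, 2.50]]
Result: (-6 × 2.5, 11 × 2.5) = (-15, 27.5)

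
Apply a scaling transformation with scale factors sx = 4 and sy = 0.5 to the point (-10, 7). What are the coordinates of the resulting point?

Scaling matrix:
[[4, 0], [0, 0.50]]
Result: (-10 × 4, 7 × 0.5) = (-40, 3.5)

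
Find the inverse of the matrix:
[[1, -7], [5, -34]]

For [[a,b],[c,d]], inverse = (1/det)·[[d,-b],[-c,a]]
det = (1)(-34) - (-7)(5) = -34 - -35 = 1
Inverse = [[-34, 7], [-5, 1]]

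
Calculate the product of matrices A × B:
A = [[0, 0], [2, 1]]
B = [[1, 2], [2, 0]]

Matrix multiplication:
C[0][0] = 0×1 + 0×2 = 0
C[0][1] = 0×2 + 0×0 = 0
C[1][0] = 2×1 + 1×2 = 4
C[1][1] = 2×2 + 1×0 = 4
Result: [[0, 0], [4, 4]]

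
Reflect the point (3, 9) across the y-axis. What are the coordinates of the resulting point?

Reflection across y-axis: (3, 9) → (-3, 9)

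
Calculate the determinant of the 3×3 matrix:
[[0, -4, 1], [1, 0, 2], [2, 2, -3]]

Expansion along first row:
det = 0·det([[0,2],[2,-3]]) - -4·det([[1,2],[2,-3]]) + 1·det([[1,0],[2,2]])
    = 0·(0·-3 - 2·2) - -4·(1·-3 - 2·2) + 1·(1·2 - 0·2)
    = 0·-4 - -4·-7 + 1·2
    = 0 + -28 + 2 = -26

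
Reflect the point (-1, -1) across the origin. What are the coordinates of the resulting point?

Reflection across origin: (-1, -1) → (1, 1)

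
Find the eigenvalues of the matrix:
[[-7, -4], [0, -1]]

Characteristic equation: det(A - λI) = 0
λ² - (trace)λ + (det) = 0
trace = -7 + -1 = -8, det = (-7)(-1) - (-4)(0) = 7
λ² - (-8)λ + (7) = 0
λ = (-8 ± √((-8)² - 4·(7))) / 2 = (-8 ± √36) / 2
Solving: λ = -7, -1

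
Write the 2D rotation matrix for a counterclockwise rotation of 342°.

Rotation matrix formula: [[cos θ, -sin θ], [sin θ, cos θ]]
For θ = 342°:
cos(342°) = 0.9511
sin(342°) = -0.3090
Result: [[0.9511, 0.3090], [-0.3090, 0.9511]]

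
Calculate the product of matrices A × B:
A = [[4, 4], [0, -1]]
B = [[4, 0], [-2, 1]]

Matrix multiplication:
C[0][0] = 4×4 + 4×-2 = 8
C[0][1] = 4×0 + 4×1 = 4
C[1][0] = 0×4 + -1×-2 = 2
C[1][1] = 0×0 + -1×1 = -1
Result: [[8, 4], [2, -1]]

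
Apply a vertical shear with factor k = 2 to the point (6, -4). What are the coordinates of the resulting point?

Shear matrix for vertical shear with factor k = 2:
[[1, 0], [2, 1]]
Result: (6, -4) → (6, 8)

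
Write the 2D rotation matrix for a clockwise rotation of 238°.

Rotation matrix formula: [[cos θ, -sin θ], [sin θ, cos θ]]
A clockwise rotation by 238° is equivalent to a counterclockwise rotation by -238°.
For θ = -238°:
cos(-238°) = -0.5299
sin(-238°) = 0.8480
Result: [[-0.5299, -0.8480], [0.8480, -0.5299]]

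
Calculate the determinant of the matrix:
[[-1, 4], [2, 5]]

For a 2×2 matrix [[a, b], [c, d]], det = ad - bc
det = (-1)(5) - (4)(2) = -5 - 8 = -13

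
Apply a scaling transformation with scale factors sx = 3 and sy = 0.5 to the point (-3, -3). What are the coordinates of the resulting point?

Scaling matrix:
[[3, 0], [0, 0.50]]
Result: (-3 × 3, -3 × 0.5) = (-9, -1.5)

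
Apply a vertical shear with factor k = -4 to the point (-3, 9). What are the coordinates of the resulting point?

Shear matrix for vertical shear with factor k = -4:
[[1, 0], [-4, 1]]
Result: (-3, 9) → (-3, 21)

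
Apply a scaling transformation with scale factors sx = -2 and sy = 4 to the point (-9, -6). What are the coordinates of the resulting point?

Scaling matrix:
[[-2, 0], [0, 4]]
Result: (-9 × -2, -6 × 4) = (18, -24)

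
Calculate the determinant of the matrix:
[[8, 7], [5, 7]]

For a 2×2 matrix [[a, b], [c, d]], det = ad - bc
det = (8)(7) - (7)(5) = 56 - 35 = 21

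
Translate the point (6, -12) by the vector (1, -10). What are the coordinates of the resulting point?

Translation by (1, -10) (homogeneous matrix [[1, 0, 1], [0, 1, -10], [0, 0, 1]]):
x' = 6 + 1 = 7
y' = -12 + -10 = -22
Result: (7, -22)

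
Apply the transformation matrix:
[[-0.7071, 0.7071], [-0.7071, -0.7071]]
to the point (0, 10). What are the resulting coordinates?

Matrix multiplication:
[[-0.7071, 0.7071], [-0.7071, -0.7071]] × [0, 10]ᵀ
= [(-0.7071)(0) + (0.7071)(10), (-0.7071)(0) + (-0.7071)(10)]ᵀ
= [7.0710, -7.0710]ᵀ
Result: (7.0710, -7.0710)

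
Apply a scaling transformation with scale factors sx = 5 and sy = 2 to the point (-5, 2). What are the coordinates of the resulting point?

Scaling matrix:
[[5, 0], [0, 2]]
Result: (-5 × 5, 2 × 2) = (-25, 4)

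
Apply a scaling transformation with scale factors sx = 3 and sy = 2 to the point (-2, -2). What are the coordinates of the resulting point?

Scaling matrix:
[[3, 0], [0, 2]]
Result: (-2 × 3, -2 × 2) = (-6, -4)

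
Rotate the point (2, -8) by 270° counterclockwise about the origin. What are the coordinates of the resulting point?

Rotation matrix for 270°: [[cos 270°, -sin 270°], [sin 270°, cos 270°]] = [[0, 1], [-1, 0]]
[[0, 1], [-1, 0]] × [2, -8]ᵀ = [-8, -2]ᵀ
Result: (-8, -2)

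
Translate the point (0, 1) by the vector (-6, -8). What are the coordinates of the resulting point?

Translation by (-6, -8) (homogeneous matrix [[1, 0, -6], [0, 1, -8], [0, 0, 1]]):
x' = 0 + -6 = -6
y' = 1 + -8 = -7
Result: (-6, -7)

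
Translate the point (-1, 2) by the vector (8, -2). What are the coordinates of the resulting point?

Translation by (8, -2) (homogeneous matrix [[1, 0, 8], [0, 1, -2], [0, 0, 1]]):
x' = -1 + 8 = 7
y' = 2 + -2 = 0
Result: (7, 0)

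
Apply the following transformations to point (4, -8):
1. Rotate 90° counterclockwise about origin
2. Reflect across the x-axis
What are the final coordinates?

Step 1: Rotate 90° → (8, 4)
Step 2: Reflect across x-axis → (8, -4)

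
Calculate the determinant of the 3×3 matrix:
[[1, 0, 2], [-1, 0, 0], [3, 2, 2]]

Expansion along first row:
det = 1·det([[0,0],[2,2]]) - 0·det([[-1,0],[3,2]]) + 2·det([[-1,0],[3,2]])
    = 1·(0·2 - 0·2) - 0·(-1·2 - 0·3) + 2·(-1·2 - 0·3)
    = 1·0 - 0·-2 + 2·-2
    = 0 + 0 + -4 = -4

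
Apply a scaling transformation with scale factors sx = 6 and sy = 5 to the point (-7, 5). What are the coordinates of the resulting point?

Scaling matrix:
[[6, 0], [0, 5]]
Result: (-7 × 6, 5 × 5) = (-42, 25)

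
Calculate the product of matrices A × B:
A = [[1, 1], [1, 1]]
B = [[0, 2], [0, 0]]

Matrix multiplication:
C[0][0] = 1×0 + 1×0 = 0
C[0][1] = 1×2 + 1×0 = 2
C[1][0] = 1×0 + 1×0 = 0
C[1][1] = 1×2 + 1×0 = 2
Result: [[0, 2], [0, 2]]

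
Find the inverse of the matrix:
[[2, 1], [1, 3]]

For [[a,b],[c,d]], inverse = (1/det)·[[d,-b],[-c,a]]
det = (2)(3) - (1)(1) = 6 - 1 = 5
Inverse = (1/5)·[[3, -1], [-1, 2]]
= [[3/5, -1/5], [-1/5, 2/5]]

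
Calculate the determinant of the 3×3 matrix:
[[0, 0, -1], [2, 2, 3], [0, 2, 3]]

Expansion along first row:
det = 0·det([[2,3],[2,3]]) - 0·det([[2,3],[0,3]]) + -1·det([[2,2],[0,2]])
    = 0·(2·3 - 3·2) - 0·(2·3 - 3·0) + -1·(2·2 - 2·0)
    = 0·0 - 0·6 + -1·4
    = 0 + 0 + -4 = -4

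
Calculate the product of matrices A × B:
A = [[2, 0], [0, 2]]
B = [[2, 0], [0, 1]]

Matrix multiplication:
C[0][0] = 2×2 + 0×0 = 4
C[0][1] = 2×0 + 0×1 = 0
C[1][0] = 0×2 + 2×0 = 0
C[1][1] = 0×0 + 2×1 = 2
Result: [[4, 0], [0, 2]]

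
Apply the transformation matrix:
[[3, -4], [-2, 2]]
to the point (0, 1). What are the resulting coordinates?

Matrix multiplication:
[[3, -4], [-2, 2]] × [0, 1]ᵀ
= [(3)(0) + (-4)(1), (-2)(0) + (2)(1)]ᵀ
= [-4, 2]ᵀ
Result: (-4, 2)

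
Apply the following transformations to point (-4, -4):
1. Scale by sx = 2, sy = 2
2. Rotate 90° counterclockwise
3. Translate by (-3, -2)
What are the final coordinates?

Step 1: Scale → (-8, -8)
Step 2: Rotate 90° → (8, -8)
Step 3: Translate → (5, -10)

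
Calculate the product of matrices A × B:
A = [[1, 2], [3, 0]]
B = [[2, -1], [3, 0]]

Matrix multiplication:
C[0][0] = 1×2 + 2×3 = 8
C[0][1] = 1×-1 + 2×0 = -1
C[1][0] = 3×2 + 0×3 = 6
C[1][1] = 3×-1 + 0×0 = -3
Result: [[8, -1], [6, -3]]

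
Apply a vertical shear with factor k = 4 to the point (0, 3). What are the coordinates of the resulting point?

Shear matrix for vertical shear with factor k = 4:
[[1, 0], [4, 1]]
Result: (0, 3) → (0, 3)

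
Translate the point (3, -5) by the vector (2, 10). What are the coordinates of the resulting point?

Translation by (2, 10) (homogeneous matrix [[1, 0, 2], [0, 1, 10], [0, 0, 1]]):
x' = 3 + 2 = 5
y' = -5 + 10 = 5
Result: (5, 5)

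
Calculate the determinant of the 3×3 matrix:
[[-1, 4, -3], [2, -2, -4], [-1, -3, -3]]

Expansion along first row:
det = -1·det([[-2,-4],[-3,-3]]) - 4·det([[2,-4],[-1,-3]]) + -3·det([[2,-2],[-1,-3]])
    = -1·(-2·-3 - -4·-3) - 4·(2·-3 - -4·-1) + -3·(2·-3 - -2·-1)
    = -1·-6 - 4·-10 + -3·-8
    = 6 + 40 + 24 = 70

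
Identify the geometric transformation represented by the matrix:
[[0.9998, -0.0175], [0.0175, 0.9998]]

This matrix represents: rotation by 1° counterclockwise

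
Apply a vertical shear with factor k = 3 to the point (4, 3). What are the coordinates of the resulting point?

Shear matrix for vertical shear with factor k = 3:
[[1, 0], [3, 1]]
Result: (4, 3) → (4, 15)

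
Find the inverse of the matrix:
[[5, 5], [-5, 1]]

For [[a,b],[c,d]], inverse = (1/det)·[[d,-b],[-c,a]]
det = (5)(1) - (5)(-5) = 5 - -25 = 30
Inverse = (1/30)·[[1, -5], [5, 5]]
= [[1/30, -1/6], [1/6, 1/6]]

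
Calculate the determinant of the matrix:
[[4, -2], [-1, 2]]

For a 2×2 matrix [[a, b], [c, d]], det = ad - bc
det = (4)(2) - (-2)(-1) = 8 - 2 = 6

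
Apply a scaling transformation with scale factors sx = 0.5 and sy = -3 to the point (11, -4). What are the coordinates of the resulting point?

Scaling matrix:
[[0.50, 0], [0, -3]]
Result: (11 × 0.5, -4 × -3) = (5.5, 12)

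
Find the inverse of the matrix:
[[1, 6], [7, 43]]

For [[a,b],[c,d]], inverse = (1/det)·[[d,-b],[-c,a]]
det = (1)(43) - (6)(7) = 43 - 42 = 1
Inverse = [[43, -6], [-7, 1]]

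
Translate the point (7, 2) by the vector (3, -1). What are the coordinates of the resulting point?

Translation by (3, -1) (homogeneous matrix [[1, 0, 3], [0, 1, -1], [0, 0, 1]]):
x' = 7 + 3 = 10
y' = 2 + -1 = 1
Result: (10, 1)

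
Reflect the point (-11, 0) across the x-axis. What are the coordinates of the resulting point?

Reflection across x-axis: (-11, 0) → (-11, 0)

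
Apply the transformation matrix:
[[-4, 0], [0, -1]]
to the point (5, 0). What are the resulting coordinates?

Matrix multiplication:
[[-4, 0], [0, -1]] × [5, 0]ᵀ
= [(-4)(5) + (0)(0), (0)(5) + (-1)(0)]ᵀ
= [-20, 0]ᵀ
Result: (-20, 0)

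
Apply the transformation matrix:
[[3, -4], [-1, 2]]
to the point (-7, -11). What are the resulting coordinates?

Matrix multiplication:
[[3, -4], [-1, 2]] × [-7, -11]ᵀ
= [(3)(-7) + (-4)(-11), (-1)(-7) + (2)(-11)]ᵀ
= [23, -15]ᵀ
Result: (23, -15)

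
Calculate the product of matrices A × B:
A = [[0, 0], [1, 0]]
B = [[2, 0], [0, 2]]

Matrix multiplication:
C[0][0] = 0×2 + 0×0 = 0
C[0][1] = 0×0 + 0×2 = 0
C[1][0] = 1×2 + 0×0 = 2
C[1][1] = 1×0 + 0×2 = 0
Result: [[0, 0], [2, 0]]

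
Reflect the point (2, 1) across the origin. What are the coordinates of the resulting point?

Reflection across origin: (2, 1) → (-2, -1)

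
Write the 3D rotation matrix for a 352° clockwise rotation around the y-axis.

Rotation matrix for clockwise 352° around y-axis:
A clockwise rotation by 352° is a counterclockwise rotation by -352°.
cos(-352°) = 0.9903, sin(-352°) = 0.1392
Result: [[0.9903, 0, 0.1392], [0, 1, 0], [-0.1392, 0, 0.9903]]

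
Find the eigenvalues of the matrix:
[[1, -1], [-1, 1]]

Characteristic equation: det(A - λI) = 0
λ² - (trace)λ + (det) = 0
trace = 1 + 1 = 2, det = (1)(1) - (-1)(-1) = 0
λ² - (2)λ + (0) = 0
λ = (2 ± √((2)² - 4·(0))) / 2 = (2 ± √4) / 2
Solving: λ = 0, 2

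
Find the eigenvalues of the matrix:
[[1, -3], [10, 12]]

Characteristic equation: det(A - λI) = 0
λ² - (trace)λ + (det) = 0
trace = 1 + 12 = 13, det = (1)(12) - (-3)(10) = 42
λ² - (13)λ + (42) = 0
λ = (13 ± √((13)² - 4·(42))) / 2 = (13 ± √1) / 2
Solving: λ = 6, 7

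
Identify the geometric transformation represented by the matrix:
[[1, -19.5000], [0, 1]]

This matrix represents: horizontal shear with factor -19.5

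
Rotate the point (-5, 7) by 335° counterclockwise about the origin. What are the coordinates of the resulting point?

Rotation matrix for 335°: [[cos 335°, -sin 335°], [sin 335°, cos 335°]] ≈ [[0.906308, 0.422618], [-0.422618, 0.906308]]
[[0.906308, 0.422618], [-0.422618, 0.906308]] × [-5, 7]ᵀ ≈ [-1.5732, 8.4572]ᵀ
Result: (-1.5732, 8.4572)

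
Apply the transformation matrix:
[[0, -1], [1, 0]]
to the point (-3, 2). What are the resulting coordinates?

Matrix multiplication:
[[0, -1], [1, 0]] × [-3, 2]ᵀ
= [(0)(-3) + (-1)(2), (1)(-3) + (0)(2)]ᵀ
= [-2, -3]ᵀ
Result: (-2, -3)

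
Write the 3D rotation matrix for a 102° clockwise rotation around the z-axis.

Rotation matrix for clockwise 102° around z-axis:
A clockwise rotation by 102° is a counterclockwise rotation by -102°.
cos(-102°) = -0.2079, sin(-102°) = -0.9781
Result: [[-0.2079, 0.9781, 0], [-0.9781, -0.2079, 0], [0, 0, 1]]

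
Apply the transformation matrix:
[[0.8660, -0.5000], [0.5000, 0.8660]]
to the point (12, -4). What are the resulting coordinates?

Matrix multiplication:
[[0.8660, -0.5000], [0.5000, 0.8660]] × [12, -4]ᵀ
= [(0.8660)(12) + (-0.5000)(-4), (0.5000)(12) + (0.8660)(-4)]ᵀ
= [12.3920, 2.5360]ᵀ
Result: (12.3920, 2.5360)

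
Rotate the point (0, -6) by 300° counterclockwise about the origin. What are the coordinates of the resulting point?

Rotation matrix for 300°: [[cos 300°, -sin 300°], [sin 300°, cos 300°]] ≈ [[0.500000, 0.866025], [-0.866025, 0.500000]]
[[0.500000, 0.866025], [-0.866025, 0.500000]] × [0, -6]ᵀ ≈ [-5.1962, -3]ᵀ
Result: (-5.1962, -3)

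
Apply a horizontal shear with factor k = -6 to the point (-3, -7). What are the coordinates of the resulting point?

Shear matrix for horizontal shear with factor k = -6:
[[1, -6], [0, 1]]
Result: (-3, -7) → (39, -7)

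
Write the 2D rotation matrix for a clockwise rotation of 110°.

Rotation matrix formula: [[cos θ, -sin θ], [sin θ, cos θ]]
A clockwise rotation by 110° is equivalent to a counterclockwise rotation by -110°.
For θ = -110°:
cos(-110°) = -0.3420
sin(-110°) = -0.9397
Result: [[-0.3420, 0.9397], [-0.9397, -0.3420]]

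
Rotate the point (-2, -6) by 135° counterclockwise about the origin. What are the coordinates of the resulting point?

Rotation matrix for 135°: [[cos 135°, -sin 135°], [sin 135°, cos 135°]] ≈ [[-0.707107, -0.707107], [0.707107, -0.707107]]
[[-0.707107, -0.707107], [0.707107, -0.707107]] × [-2, -6]ᵀ ≈ [5.6569, 2.8284]ᵀ
Result: (5.6569, 2.8284)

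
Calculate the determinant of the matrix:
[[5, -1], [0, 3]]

For a 2×2 matrix [[a, b], [c, d]], det = ad - bc
det = (5)(3) - (-1)(0) = 15 - 0 = 15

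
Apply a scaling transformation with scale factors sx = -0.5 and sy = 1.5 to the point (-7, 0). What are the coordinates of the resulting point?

Scaling matrix:
[[-0.50, 0], [0, 1.50]]
Result: (-7 × -0.5, 0 × 1.5) = (3.5, 0)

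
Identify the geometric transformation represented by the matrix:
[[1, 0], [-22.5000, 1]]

This matrix represents: vertical shear with factor -22.5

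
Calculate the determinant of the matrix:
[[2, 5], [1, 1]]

For a 2×2 matrix [[a, b], [c, d]], det = ad - bc
det = (2)(1) - (5)(1) = 2 - 5 = -3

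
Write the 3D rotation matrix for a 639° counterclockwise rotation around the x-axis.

Rotation matrix for counterclockwise 639° around x-axis:
cos(639°) = 0.1564, sin(639°) = -0.9877
Result: [[1, 0, 0], [0, 0.1564, 0.9877], [0, -0.9877, 0.1564]]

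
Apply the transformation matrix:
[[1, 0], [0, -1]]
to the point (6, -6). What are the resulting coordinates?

Matrix multiplication:
[[1, 0], [0, -1]] × [6, -6]ᵀ
= [(1)(6) + (0)(-6), (0)(6) + (-1)(-6)]ᵀ
= [6, 6]ᵀ
Result: (6, 6)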